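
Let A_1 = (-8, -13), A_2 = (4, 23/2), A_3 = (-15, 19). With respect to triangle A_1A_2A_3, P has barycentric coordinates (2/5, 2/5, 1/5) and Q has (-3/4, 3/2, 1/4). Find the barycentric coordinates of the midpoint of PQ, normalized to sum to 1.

(-7/40, 19/20, 9/40)

Since both coordinate triples sum to 1, the midpoint's barycentrics are the componentwise average.
(2/5+-3/4)/2 = -7/40; similarly 19/20 and 9/40.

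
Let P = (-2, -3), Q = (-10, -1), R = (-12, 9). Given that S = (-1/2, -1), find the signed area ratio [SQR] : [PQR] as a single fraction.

5/4

[PQR] = ½·((-2)·(-1−9) + (-10)·(9−(-3)) + (-12)·(-3−(-1))) = ½·(20 − 120 + 24) = -38.
[SQR] = ½·((-1/2)·(-1−9) + (-10)·(9−(-1)) + (-12)·(-1−(-1))) = ½·(5 − 100 + 0) = -95/2, so the ratio is (-95/2)/(-38) = 5/4.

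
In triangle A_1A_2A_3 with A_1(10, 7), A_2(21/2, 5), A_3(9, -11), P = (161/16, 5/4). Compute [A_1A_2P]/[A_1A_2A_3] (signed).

1/4

[A_1A_2A_3] = ½·(10·(5−(-11)) + (21/2)·(-11−7) + 9·(7−5)) = ½·(160 − 189 + 18) = -11/2.
[A_1A_2P] = ½·(10·(5−(5/4)) + (21/2)·(5/4−7) + (161/16)·(7−5)) = ½·(75/2 − 483/8 + 161/8) = -11/8, so the ratio is (-11/8)/(-11/2) = 1/4.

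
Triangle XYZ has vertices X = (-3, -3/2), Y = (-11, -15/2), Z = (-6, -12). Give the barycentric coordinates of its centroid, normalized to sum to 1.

(1/3, 1/3, 1/3)

The centroid is the average of the vertices, so each weight is 1/3.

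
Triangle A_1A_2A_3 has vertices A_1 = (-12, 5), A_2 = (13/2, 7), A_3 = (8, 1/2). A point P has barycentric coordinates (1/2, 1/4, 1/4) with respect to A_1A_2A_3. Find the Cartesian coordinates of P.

P = (1/2)·A_1 + (1/4)·A_2 + (1/4)·A_3.
x-coordinate: (1/2)·(-12) + (1/4)·(13/2) + (1/4)·8 = -19/8.
y-coordinate: (1/2)·5 + (1/4)·7 + (1/4)·(1/2) = 35/8.

(-19/8, 35/8)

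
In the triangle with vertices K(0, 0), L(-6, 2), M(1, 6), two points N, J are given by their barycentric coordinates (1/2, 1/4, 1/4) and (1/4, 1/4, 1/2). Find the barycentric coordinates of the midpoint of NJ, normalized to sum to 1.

(3/8, 1/4, 3/8)

Since both coordinate triples sum to 1, the midpoint's barycentrics are the componentwise average.
(1/2+1/4)/2 = 3/8; similarly 1/4 and 3/8.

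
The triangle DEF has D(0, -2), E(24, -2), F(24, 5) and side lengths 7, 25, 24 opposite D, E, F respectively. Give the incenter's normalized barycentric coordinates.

The incenter has barycentric coordinates proportional to the opposite side lengths: (7 : 25 : 24).
Normalizing by 7+25+24 = 56 gives (1/8, 25/56, 3/7).

(1/8, 25/56, 3/7)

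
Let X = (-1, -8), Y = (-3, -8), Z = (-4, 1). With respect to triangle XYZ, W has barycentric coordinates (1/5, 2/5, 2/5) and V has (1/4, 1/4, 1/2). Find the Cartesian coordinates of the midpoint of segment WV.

Barycentric coordinates of the midpoint are the average: (9/40, 13/40, 9/20).
Converting: (9/40)·X + (13/40)·Y + (9/20)·Z = (-3, -79/20).

(-3, -79/20)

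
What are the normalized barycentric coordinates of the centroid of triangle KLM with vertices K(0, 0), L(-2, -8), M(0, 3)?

(1/3, 1/3, 1/3)

The centroid is the average of the vertices, so each weight is 1/3.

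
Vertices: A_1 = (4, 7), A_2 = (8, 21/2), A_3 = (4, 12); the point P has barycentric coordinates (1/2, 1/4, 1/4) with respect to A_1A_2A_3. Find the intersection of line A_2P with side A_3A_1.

(4, 26/3)

Line A_2P meets A_3A_1 where the A_2-coordinate vanishes; zeroing P's A_2-weight and renormalizing leaves A_3, A_1-weights 1/4 : 1/2 → (1/3, 2/3).
So Q = (1/3)·A_3 + (2/3)·A_1 = (4, 26/3).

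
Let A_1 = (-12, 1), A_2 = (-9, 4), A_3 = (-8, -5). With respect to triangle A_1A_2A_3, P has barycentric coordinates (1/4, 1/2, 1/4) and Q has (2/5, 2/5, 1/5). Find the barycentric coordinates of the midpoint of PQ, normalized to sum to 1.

Since both coordinate triples sum to 1, the midpoint's barycentrics are the componentwise average.
(1/4+2/5)/2 = 13/40; similarly 9/20 and 9/40.

(13/40, 9/20, 9/40)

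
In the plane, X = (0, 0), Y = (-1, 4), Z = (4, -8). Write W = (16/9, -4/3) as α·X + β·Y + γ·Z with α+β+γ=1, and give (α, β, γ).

(-5/6, 10/9, 13/18)

Signed area of the reference triangle: [XYZ] = ½·(0·(4−(-8)) + (-1)·(-8−0) + 4·(0−4)) = ½·(0 + 8 − 16) = -4.
[WYZ] = ½·((16/9)·(4−(-8)) + (-1)·(-8−(-4/3)) + 4·(-4/3−4)) = ½·(64/3 + 20/3 − 64/3) = 10/3, so the X-coordinate is (10/3)/(-4) = -5/6.
[XWZ] = ½·(0·(-4/3−(-8)) + (16/9)·(-8−0) + 4·(0−(-4/3))) = ½·(0 − 128/9 + 16/3) = -40/9, so the Y-coordinate is 10/9.
[XYW] = ½·(0·(4−(-4/3)) + (-1)·(-4/3−0) + (16/9)·(0−4)) = ½·(0 + 4/3 − 64/9) = -26/9, so the Z-coordinate is 13/18.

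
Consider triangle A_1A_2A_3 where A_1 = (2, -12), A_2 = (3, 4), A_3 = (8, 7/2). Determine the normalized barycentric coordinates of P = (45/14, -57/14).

Signed area of the reference triangle: [A_1A_2A_3] = ½·(2·(4−(7/2)) + 3·(7/2−(-12)) + 8·(-12−4)) = ½·(1 + 93/2 − 128) = -161/4.
[PA_2A_3] = ½·((45/14)·(4−(7/2)) + 3·(7/2−(-57/14)) + 8·(-57/14−4)) = ½·(45/28 + 159/7 − 452/7) = -161/8, so the A_1-coordinate is (-161/8)/(-161/4) = 1/2.
[A_1PA_3] = ½·(2·(-57/14−(7/2)) + (45/14)·(7/2−(-12)) + 8·(-12−(-57/14))) = ½·(-106/7 + 1395/28 − 444/7) = -115/8, so the A_2-coordinate is 5/14.
[A_1A_2P] = ½·(2·(4−(-57/14)) + 3·(-57/14−(-12)) + (45/14)·(-12−4)) = ½·(113/7 + 333/14 − 360/7) = -23/4, so the A_3-coordinate is 1/7.

(1/2, 5/14, 1/7)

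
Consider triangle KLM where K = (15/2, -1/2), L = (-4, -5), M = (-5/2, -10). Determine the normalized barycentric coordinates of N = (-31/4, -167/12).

Signed area of the reference triangle: [KLM] = ½·((15/2)·(-5−(-10)) + (-4)·(-10−(-1/2)) + (-5/2)·(-1/2−(-5))) = ½·(75/2 + 38 − 45/4) = 257/8.
[NLM] = ½·((-31/4)·(-5−(-10)) + (-4)·(-10−(-167/12)) + (-5/2)·(-167/12−(-5))) = ½·(-155/4 − 47/3 + 535/24) = -257/16, so the K-coordinate is (-257/16)/(257/8) = -1/2.
[KNM] = ½·((15/2)·(-167/12−(-10)) + (-31/4)·(-10−(-1/2)) + (-5/2)·(-1/2−(-167/12))) = ½·(-235/8 + 589/8 − 805/24) = 257/48, so the L-coordinate is 1/6.
[KLN] = ½·((15/2)·(-5−(-167/12)) + (-4)·(-167/12−(-1/2)) + (-31/4)·(-1/2−(-5))) = ½·(535/8 + 161/3 − 279/8) = 257/6, so the M-coordinate is 4/3.

(-1/2, 1/6, 4/3)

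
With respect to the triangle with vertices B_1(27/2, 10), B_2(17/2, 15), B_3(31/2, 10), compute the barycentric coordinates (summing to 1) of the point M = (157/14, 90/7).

(1/7, 4/7, 2/7)

Signed area of the reference triangle: [B_1B_2B_3] = ½·((27/2)·(15−10) + (17/2)·(10−10) + (31/2)·(10−15)) = ½·(135/2 + 0 − 155/2) = -5.
[MB_2B_3] = ½·((157/14)·(15−10) + (17/2)·(10−(90/7)) + (31/2)·(90/7−15)) = ½·(785/14 − 170/7 − 465/14) = -5/7, so the B_1-coordinate is (-5/7)/(-5) = 1/7.
[B_1MB_3] = ½·((27/2)·(90/7−10) + (157/14)·(10−10) + (31/2)·(10−(90/7))) = ½·(270/7 + 0 − 310/7) = -20/7, so the B_2-coordinate is 4/7.
[B_1B_2M] = ½·((27/2)·(15−(90/7)) + (17/2)·(90/7−10) + (157/14)·(10−15)) = ½·(405/14 + 170/7 − 785/14) = -10/7, so the B_3-coordinate is 2/7.
Check: 1/7 + 4/7 + 2/7 = 1.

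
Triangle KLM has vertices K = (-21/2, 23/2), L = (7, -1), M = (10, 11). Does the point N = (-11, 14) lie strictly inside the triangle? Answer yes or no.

no

Barycentric coordinates of N: (58/55, -34/165, 5/33).
The three coordinates are positive, negative, positive; a point is interior exactly when all three are positive.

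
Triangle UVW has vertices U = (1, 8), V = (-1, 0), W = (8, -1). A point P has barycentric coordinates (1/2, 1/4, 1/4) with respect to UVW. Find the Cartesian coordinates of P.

(9/4, 15/4)

P = (1/2)·U + (1/4)·V + (1/4)·W.
x-coordinate: (1/2)·1 + (1/4)·(-1) + (1/4)·8 = 9/4.
y-coordinate: (1/2)·8 + (1/4)·0 + (1/4)·(-1) = 15/4.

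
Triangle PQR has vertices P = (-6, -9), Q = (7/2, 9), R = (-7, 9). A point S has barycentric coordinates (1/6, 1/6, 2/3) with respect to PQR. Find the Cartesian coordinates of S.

S = (1/6)·P + (1/6)·Q + (2/3)·R.
x-coordinate: (1/6)·(-6) + (1/6)·(7/2) + (2/3)·(-7) = -61/12.
y-coordinate: (1/6)·(-9) + (1/6)·9 + (2/3)·9 = 6.

(-61/12, 6)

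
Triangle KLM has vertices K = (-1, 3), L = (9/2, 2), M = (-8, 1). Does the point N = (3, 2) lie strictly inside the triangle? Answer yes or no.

yes

Barycentric coordinates of N: (1/12, 5/6, 1/12).
The three coordinates are positive, positive, positive; a point is interior exactly when all three are positive.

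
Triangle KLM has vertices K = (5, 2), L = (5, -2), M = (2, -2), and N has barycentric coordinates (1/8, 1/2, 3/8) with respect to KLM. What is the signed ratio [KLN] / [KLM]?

The signed ratio [KLN]/[KLM] equals the barycentric coordinate of N at vertex M, which is 3/8.

3/8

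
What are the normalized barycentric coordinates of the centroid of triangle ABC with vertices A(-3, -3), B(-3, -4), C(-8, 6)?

(1/3, 1/3, 1/3)

The centroid is the average of the vertices, so each weight is 1/3.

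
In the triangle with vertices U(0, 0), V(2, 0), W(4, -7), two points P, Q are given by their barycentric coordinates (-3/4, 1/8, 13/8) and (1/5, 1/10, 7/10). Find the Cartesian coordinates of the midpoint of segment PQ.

Barycentric coordinates of the midpoint are the average: (-11/40, 9/80, 93/80).
Converting: (-11/40)·U + (9/80)·V + (93/80)·W = (39/8, -651/80).

(39/8, -651/80)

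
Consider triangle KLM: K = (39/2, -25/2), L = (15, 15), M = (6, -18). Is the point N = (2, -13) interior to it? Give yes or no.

Barycentric coordinates of N: (-59/132, 179/792, 967/792).
The three coordinates are negative, positive, positive; a point is interior exactly when all three are positive.

no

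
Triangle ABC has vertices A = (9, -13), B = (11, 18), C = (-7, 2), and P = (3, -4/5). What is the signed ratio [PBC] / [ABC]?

[ABC] = ½·(9·(18−2) + 11·(2−(-13)) + (-7)·(-13−18)) = ½·(144 + 165 + 217) = 263.
[PBC] = ½·(3·(18−2) + 11·(2−(-4/5)) + (-7)·(-4/5−18)) = ½·(48 + 154/5 + 658/5) = 526/5, so the ratio is (526/5)/263 = 2/5.

2/5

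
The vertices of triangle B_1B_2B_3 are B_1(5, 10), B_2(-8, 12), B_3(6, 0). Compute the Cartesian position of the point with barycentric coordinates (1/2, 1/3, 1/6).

M = (1/2)·B_1 + (1/3)·B_2 + (1/6)·B_3.
x-coordinate: (1/2)·5 + (1/3)·(-8) + (1/6)·6 = 5/6.
y-coordinate: (1/2)·10 + (1/3)·12 + (1/6)·0 = 9.

(5/6, 9)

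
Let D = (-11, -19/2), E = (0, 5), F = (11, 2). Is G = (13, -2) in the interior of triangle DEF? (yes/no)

Barycentric coordinates of G: (76/385, -222/385, 531/385).
The three coordinates are positive, negative, positive; a point is interior exactly when all three are positive.

no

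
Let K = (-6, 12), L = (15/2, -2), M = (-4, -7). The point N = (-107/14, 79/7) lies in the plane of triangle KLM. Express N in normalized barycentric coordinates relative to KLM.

Signed area of the reference triangle: [KLM] = ½·((-6)·(-2−(-7)) + (15/2)·(-7−12) + (-4)·(12−(-2))) = ½·(-30 − 285/2 − 56) = -457/4.
[NLM] = ½·((-107/14)·(-2−(-7)) + (15/2)·(-7−(79/7)) + (-4)·(79/7−(-2))) = ½·(-535/14 − 960/7 − 372/7) = -457/4, so the K-coordinate is (-457/4)/(-457/4) = 1.
[KNM] = ½·((-6)·(79/7−(-7)) + (-107/14)·(-7−12) + (-4)·(12−(79/7))) = ½·(-768/7 + 2033/14 − 20/7) = 457/28, so the L-coordinate is -1/7.
[KLN] = ½·((-6)·(-2−(79/7)) + (15/2)·(79/7−12) + (-107/14)·(12−(-2))) = ½·(558/7 − 75/14 − 107) = -457/28, so the M-coordinate is 1/7.
Check: 1 − 1/7 + 1/7 = 1.

(1, -1/7, 1/7)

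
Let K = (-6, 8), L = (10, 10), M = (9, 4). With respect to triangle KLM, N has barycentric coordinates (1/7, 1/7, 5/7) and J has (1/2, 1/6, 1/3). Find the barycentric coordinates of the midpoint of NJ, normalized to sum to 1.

(9/28, 13/84, 11/21)

Since both coordinate triples sum to 1, the midpoint's barycentrics are the componentwise average.
(1/7+1/2)/2 = 9/28; similarly 13/84 and 11/21.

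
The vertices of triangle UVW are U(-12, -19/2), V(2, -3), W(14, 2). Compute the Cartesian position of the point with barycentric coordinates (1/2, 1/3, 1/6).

P = (1/2)·U + (1/3)·V + (1/6)·W.
x-coordinate: (1/2)·(-12) + (1/3)·2 + (1/6)·14 = -3.
y-coordinate: (1/2)·(-19/2) + (1/3)·(-3) + (1/6)·2 = -65/12.

(-3, -65/12)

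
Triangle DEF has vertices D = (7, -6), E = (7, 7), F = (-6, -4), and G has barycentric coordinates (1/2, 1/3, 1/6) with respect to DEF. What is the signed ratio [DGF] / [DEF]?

1/3

The signed ratio [DGF]/[DEF] equals the barycentric coordinate of G at vertex E, which is 1/3.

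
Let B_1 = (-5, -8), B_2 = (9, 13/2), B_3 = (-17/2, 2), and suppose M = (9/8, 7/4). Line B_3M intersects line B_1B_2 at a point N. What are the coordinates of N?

Barycentric coordinates of M with respect to B_1B_2B_3: (1/4, 1/2, 1/4).
On side B_1B_2 the B_3-coordinate is zero; dropping M's B_3-weight 1/4 and renormalizing the remaining 1/4 : 1/2 gives weights 1/3, 2/3 on B_1, B_2.
N = (1/3)·(-5, -8) + (2/3)·(9, 13/2) = (13/3, 5/3).

(13/3, 5/3)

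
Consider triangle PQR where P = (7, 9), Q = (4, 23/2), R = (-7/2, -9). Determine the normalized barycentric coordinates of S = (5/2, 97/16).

Signed area of the reference triangle: [PQR] = ½·(7·(23/2−(-9)) + 4·(-9−9) + (-7/2)·(9−(23/2))) = ½·(287/2 − 72 + 35/4) = 321/8.
[SQR] = ½·((5/2)·(23/2−(-9)) + 4·(-9−(97/16)) + (-7/2)·(97/16−(23/2))) = ½·(205/4 − 241/4 + 609/32) = 321/64, so the P-coordinate is (321/64)/(321/8) = 1/8.
[PSR] = ½·(7·(97/16−(-9)) + (5/2)·(-9−9) + (-7/2)·(9−(97/16))) = ½·(1687/16 − 45 − 329/32) = 1605/64, so the Q-coordinate is 5/8.
[PQS] = ½·(7·(23/2−(97/16)) + 4·(97/16−9) + (5/2)·(9−(23/2))) = ½·(609/16 − 47/4 − 25/4) = 321/32, so the R-coordinate is 1/4.
Check: 1/8 + 5/8 + 1/4 = 1.

(1/8, 5/8, 1/4)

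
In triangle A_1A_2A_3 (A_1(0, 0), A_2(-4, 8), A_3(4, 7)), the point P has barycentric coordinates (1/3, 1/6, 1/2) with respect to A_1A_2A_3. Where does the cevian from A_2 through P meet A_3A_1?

(12/5, 21/5)

Line A_2P meets A_3A_1 where the A_2-coordinate vanishes; zeroing P's A_2-weight and renormalizing leaves A_3, A_1-weights 1/2 : 1/3 → (3/5, 2/5).
So Q = (3/5)·A_3 + (2/5)·A_1 = (12/5, 21/5).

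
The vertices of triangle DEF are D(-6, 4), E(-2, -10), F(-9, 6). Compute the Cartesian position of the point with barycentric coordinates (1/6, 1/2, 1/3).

(-5, -7/3)

G = (1/6)·D + (1/2)·E + (1/3)·F.
x-coordinate: (1/6)·(-6) + (1/2)·(-2) + (1/3)·(-9) = -5.
y-coordinate: (1/6)·4 + (1/2)·(-10) + (1/3)·6 = -7/3.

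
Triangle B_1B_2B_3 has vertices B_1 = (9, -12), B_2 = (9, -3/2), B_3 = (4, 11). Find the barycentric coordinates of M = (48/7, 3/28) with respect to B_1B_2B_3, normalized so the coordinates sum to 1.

Signed area of the reference triangle: [B_1B_2B_3] = ½·(9·(-3/2−11) + 9·(11−(-12)) + 4·(-12−(-3/2))) = ½·(-225/2 + 207 − 42) = 105/4.
[MB_2B_3] = ½·((48/7)·(-3/2−11) + 9·(11−(3/28)) + 4·(3/28−(-3/2))) = ½·(-600/7 + 2745/28 + 45/7) = 75/8, so the B_1-coordinate is (75/8)/(105/4) = 5/14.
[B_1MB_3] = ½·(9·(3/28−11) + (48/7)·(11−(-12)) + 4·(-12−(3/28))) = ½·(-2745/28 + 1104/7 − 339/7) = 45/8, so the B_2-coordinate is 3/14.
[B_1B_2M] = ½·(9·(-3/2−(3/28)) + 9·(3/28−(-12)) + (48/7)·(-12−(-3/2))) = ½·(-405/28 + 3051/28 − 72) = 45/4, so the B_3-coordinate is 3/7.

(5/14, 3/14, 3/7)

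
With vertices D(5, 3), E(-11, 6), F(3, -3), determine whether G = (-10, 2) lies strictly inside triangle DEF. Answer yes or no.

Barycentric coordinates of G: (-47/102, 44/51, 61/102).
The three coordinates are negative, positive, positive; a point is interior exactly when all three are positive.

no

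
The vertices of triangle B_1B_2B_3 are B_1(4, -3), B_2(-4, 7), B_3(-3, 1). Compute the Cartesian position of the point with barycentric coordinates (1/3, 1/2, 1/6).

(-7/6, 8/3)

M = (1/3)·B_1 + (1/2)·B_2 + (1/6)·B_3.
x-coordinate: (1/3)·4 + (1/2)·(-4) + (1/6)·(-3) = -7/6.
y-coordinate: (1/3)·(-3) + (1/2)·7 + (1/6)·1 = 8/3.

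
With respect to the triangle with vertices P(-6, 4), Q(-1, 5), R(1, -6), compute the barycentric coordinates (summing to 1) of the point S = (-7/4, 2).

Signed area of the reference triangle: [PQR] = ½·((-6)·(5−(-6)) + (-1)·(-6−4) + 1·(4−5)) = ½·(-66 + 10 − 1) = -57/2.
[SQR] = ½·((-7/4)·(5−(-6)) + (-1)·(-6−2) + 1·(2−5)) = ½·(-77/4 + 8 − 3) = -57/8, so the P-coordinate is (-57/8)/(-57/2) = 1/4.
[PSR] = ½·((-6)·(2−(-6)) + (-7/4)·(-6−4) + 1·(4−2)) = ½·(-48 + 35/2 + 2) = -57/4, so the Q-coordinate is 1/2.
[PQS] = ½·((-6)·(5−2) + (-1)·(2−4) + (-7/4)·(4−5)) = ½·(-18 + 2 + 7/4) = -57/8, so the R-coordinate is 1/4.
Check: 1/4 + 1/2 + 1/4 = 1.

(1/4, 1/2, 1/4)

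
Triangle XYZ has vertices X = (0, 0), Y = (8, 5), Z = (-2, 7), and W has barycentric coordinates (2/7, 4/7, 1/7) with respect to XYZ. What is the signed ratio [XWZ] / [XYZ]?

4/7

The signed ratio [XWZ]/[XYZ] equals the barycentric coordinate of W at vertex Y, which is 4/7.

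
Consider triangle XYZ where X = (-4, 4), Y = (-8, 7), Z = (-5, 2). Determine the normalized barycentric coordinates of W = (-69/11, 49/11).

Signed area of the reference triangle: [XYZ] = ½·((-4)·(7−2) + (-8)·(2−4) + (-5)·(4−7)) = ½·(-20 + 16 + 15) = 11/2.
[WYZ] = ½·((-69/11)·(7−2) + (-8)·(2−(49/11)) + (-5)·(49/11−7)) = ½·(-345/11 + 216/11 + 140/11) = 1/2, so the X-coordinate is (1/2)/(11/2) = 1/11.
[XWZ] = ½·((-4)·(49/11−2) + (-69/11)·(2−4) + (-5)·(4−(49/11))) = ½·(-108/11 + 138/11 + 25/11) = 5/2, so the Y-coordinate is 5/11.
[XYW] = ½·((-4)·(7−(49/11)) + (-8)·(49/11−4) + (-69/11)·(4−7)) = ½·(-112/11 − 40/11 + 207/11) = 5/2, so the Z-coordinate is 5/11.

(1/11, 5/11, 5/11)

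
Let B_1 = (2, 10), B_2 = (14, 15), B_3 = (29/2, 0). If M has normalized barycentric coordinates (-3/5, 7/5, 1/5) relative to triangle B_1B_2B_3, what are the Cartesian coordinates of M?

M = (-3/5)·B_1 + (7/5)·B_2 + (1/5)·B_3.
x-coordinate: (-3/5)·2 + (7/5)·14 + (1/5)·(29/2) = 213/10.
y-coordinate: (-3/5)·10 + (7/5)·15 + (1/5)·0 = 15.

(213/10, 15)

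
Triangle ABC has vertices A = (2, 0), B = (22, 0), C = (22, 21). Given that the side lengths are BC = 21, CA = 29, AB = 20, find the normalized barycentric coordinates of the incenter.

The incenter has barycentric coordinates proportional to the opposite side lengths: (21 : 29 : 20).
Normalizing by 21+29+20 = 70 gives (3/10, 29/70, 2/7).

(3/10, 29/70, 2/7)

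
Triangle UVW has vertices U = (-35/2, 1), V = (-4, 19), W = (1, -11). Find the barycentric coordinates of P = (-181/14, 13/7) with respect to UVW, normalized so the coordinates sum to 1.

Signed area of the reference triangle: [UVW] = ½·((-35/2)·(19−(-11)) + (-4)·(-11−1) + 1·(1−19)) = ½·(-525 + 48 − 18) = -495/2.
[PVW] = ½·((-181/14)·(19−(-11)) + (-4)·(-11−(13/7)) + 1·(13/7−19)) = ½·(-2715/7 + 360/7 − 120/7) = -2475/14, so the U-coordinate is (-2475/14)/(-495/2) = 5/7.
[UPW] = ½·((-35/2)·(13/7−(-11)) + (-181/14)·(-11−1) + 1·(1−(13/7))) = ½·(-225 + 1086/7 − 6/7) = -495/14, so the V-coordinate is 1/7.
[UVP] = ½·((-35/2)·(19−(13/7)) + (-4)·(13/7−1) + (-181/14)·(1−19)) = ½·(-300 − 24/7 + 1629/7) = -495/14, so the W-coordinate is 1/7.

(5/7, 1/7, 1/7)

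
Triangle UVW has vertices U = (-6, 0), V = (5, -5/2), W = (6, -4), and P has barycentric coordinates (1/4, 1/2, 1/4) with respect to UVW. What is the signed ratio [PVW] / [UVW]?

The signed ratio [PVW]/[UVW] equals the barycentric coordinate of P at vertex U, which is 1/4.

1/4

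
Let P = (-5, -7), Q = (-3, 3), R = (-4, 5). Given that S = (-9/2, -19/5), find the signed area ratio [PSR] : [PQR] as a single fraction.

[PQR] = ½·((-5)·(3−5) + (-3)·(5−(-7)) + (-4)·(-7−3)) = ½·(10 − 36 + 40) = 7.
[PSR] = ½·((-5)·(-19/5−5) + (-9/2)·(5−(-7)) + (-4)·(-7−(-19/5))) = ½·(44 − 54 + 64/5) = 7/5, so the ratio is (7/5)/7 = 1/5.

1/5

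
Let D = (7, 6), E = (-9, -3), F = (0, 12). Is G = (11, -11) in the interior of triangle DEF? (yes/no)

no

Barycentric coordinates of G: (124/53, 95/159, -308/159).
The three coordinates are positive, positive, negative; a point is interior exactly when all three are positive.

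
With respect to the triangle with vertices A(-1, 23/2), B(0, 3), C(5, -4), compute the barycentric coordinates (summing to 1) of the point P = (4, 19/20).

(1/2, -2/5, 9/10)

Signed area of the reference triangle: [ABC] = ½·((-1)·(3−(-4)) + 0·(-4−(23/2)) + 5·(23/2−3)) = ½·(-7 + 0 + 85/2) = 71/4.
[PBC] = ½·(4·(3−(-4)) + 0·(-4−(19/20)) + 5·(19/20−3)) = ½·(28 + 0 − 41/4) = 71/8, so the A-coordinate is (71/8)/(71/4) = 1/2.
[APC] = ½·((-1)·(19/20−(-4)) + 4·(-4−(23/2)) + 5·(23/2−(19/20))) = ½·(-99/20 − 62 + 211/4) = -71/10, so the B-coordinate is -2/5.
[ABP] = ½·((-1)·(3−(19/20)) + 0·(19/20−(23/2)) + 4·(23/2−3)) = ½·(-41/20 + 0 + 34) = 639/40, so the C-coordinate is 9/10.
Check: 1/2 − 2/5 + 9/10 = 1.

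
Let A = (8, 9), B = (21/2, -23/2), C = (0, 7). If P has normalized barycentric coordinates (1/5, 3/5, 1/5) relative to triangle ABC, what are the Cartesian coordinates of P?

(79/10, -37/10)

P = (1/5)·A + (3/5)·B + (1/5)·C.
x-coordinate: (1/5)·8 + (3/5)·(21/2) + (1/5)·0 = 79/10.
y-coordinate: (1/5)·9 + (3/5)·(-23/2) + (1/5)·7 = -37/10.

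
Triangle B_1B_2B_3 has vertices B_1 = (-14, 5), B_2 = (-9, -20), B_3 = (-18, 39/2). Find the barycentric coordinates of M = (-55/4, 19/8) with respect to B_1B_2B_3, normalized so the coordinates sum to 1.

(1/2, 1/4, 1/4)

Signed area of the reference triangle: [B_1B_2B_3] = ½·((-14)·(-20−(39/2)) + (-9)·(39/2−5) + (-18)·(5−(-20))) = ½·(553 − 261/2 − 450) = -55/4.
[MB_2B_3] = ½·((-55/4)·(-20−(39/2)) + (-9)·(39/2−(19/8)) + (-18)·(19/8−(-20))) = ½·(4345/8 − 1233/8 − 1611/4) = -55/8, so the B_1-coordinate is (-55/8)/(-55/4) = 1/2.
[B_1MB_3] = ½·((-14)·(19/8−(39/2)) + (-55/4)·(39/2−5) + (-18)·(5−(19/8))) = ½·(959/4 − 1595/8 − 189/4) = -55/16, so the B_2-coordinate is 1/4.
[B_1B_2M] = ½·((-14)·(-20−(19/8)) + (-9)·(19/8−5) + (-55/4)·(5−(-20))) = ½·(1253/4 + 189/8 − 1375/4) = -55/16, so the B_3-coordinate is 1/4.
Check: 1/2 + 1/4 + 1/4 = 1.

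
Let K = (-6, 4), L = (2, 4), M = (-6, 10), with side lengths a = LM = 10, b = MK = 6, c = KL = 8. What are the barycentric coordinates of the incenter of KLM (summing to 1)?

The incenter has barycentric coordinates proportional to the opposite side lengths: (10 : 6 : 8).
Normalizing by 10+6+8 = 24 gives (5/12, 1/4, 1/3).

(5/12, 1/4, 1/3)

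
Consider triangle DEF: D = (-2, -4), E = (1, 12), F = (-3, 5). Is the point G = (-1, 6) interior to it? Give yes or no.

Barycentric coordinates of G: (10/43, 19/43, 14/43).
The three coordinates are positive, positive, positive; a point is interior exactly when all three are positive.

yes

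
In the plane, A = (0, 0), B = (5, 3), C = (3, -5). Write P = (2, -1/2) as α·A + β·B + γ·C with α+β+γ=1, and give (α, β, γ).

(1/2, 1/4, 1/4)

Signed area of the reference triangle: [ABC] = ½·(0·(3−(-5)) + 5·(-5−0) + 3·(0−3)) = ½·(0 − 25 − 9) = -17.
[PBC] = ½·(2·(3−(-5)) + 5·(-5−(-1/2)) + 3·(-1/2−3)) = ½·(16 − 45/2 − 21/2) = -17/2, so the A-coordinate is (-17/2)/(-17) = 1/2.
[APC] = ½·(0·(-1/2−(-5)) + 2·(-5−0) + 3·(0−(-1/2))) = ½·(0 − 10 + 3/2) = -17/4, so the B-coordinate is 1/4.
[ABP] = ½·(0·(3−(-1/2)) + 5·(-1/2−0) + 2·(0−3)) = ½·(0 − 5/2 − 6) = -17/4, so the C-coordinate is 1/4.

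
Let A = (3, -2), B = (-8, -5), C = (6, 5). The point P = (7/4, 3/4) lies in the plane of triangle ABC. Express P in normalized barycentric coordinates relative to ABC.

Signed area of the reference triangle: [ABC] = ½·(3·(-5−5) + (-8)·(5−(-2)) + 6·(-2−(-5))) = ½·(-30 − 56 + 18) = -34.
[PBC] = ½·((7/4)·(-5−5) + (-8)·(5−(3/4)) + 6·(3/4−(-5))) = ½·(-35/2 − 34 + 69/2) = -17/2, so the A-coordinate is (-17/2)/(-34) = 1/4.
[APC] = ½·(3·(3/4−5) + (7/4)·(5−(-2)) + 6·(-2−(3/4))) = ½·(-51/4 + 49/4 − 33/2) = -17/2, so the B-coordinate is 1/4.
[ABP] = ½·(3·(-5−(3/4)) + (-8)·(3/4−(-2)) + (7/4)·(-2−(-5))) = ½·(-69/4 − 22 + 21/4) = -17, so the C-coordinate is 1/2.

(1/4, 1/4, 1/2)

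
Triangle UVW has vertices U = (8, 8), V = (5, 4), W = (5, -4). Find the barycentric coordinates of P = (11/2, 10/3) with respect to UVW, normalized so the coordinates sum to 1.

Signed area of the reference triangle: [UVW] = ½·(8·(4−(-4)) + 5·(-4−8) + 5·(8−4)) = ½·(64 − 60 + 20) = 12.
[PVW] = ½·((11/2)·(4−(-4)) + 5·(-4−(10/3)) + 5·(10/3−4)) = ½·(44 − 110/3 − 10/3) = 2, so the U-coordinate is 2/12 = 1/6.
[UPW] = ½·(8·(10/3−(-4)) + (11/2)·(-4−8) + 5·(8−(10/3))) = ½·(176/3 − 66 + 70/3) = 8, so the V-coordinate is 2/3.
[UVP] = ½·(8·(4−(10/3)) + 5·(10/3−8) + (11/2)·(8−4)) = ½·(16/3 − 70/3 + 22) = 2, so the W-coordinate is 1/6.
Check: 1/6 + 2/3 + 1/6 = 1.

(1/6, 2/3, 1/6)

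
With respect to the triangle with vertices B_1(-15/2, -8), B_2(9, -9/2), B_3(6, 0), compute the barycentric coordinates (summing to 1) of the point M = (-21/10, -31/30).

Signed area of the reference triangle: [B_1B_2B_3] = ½·((-15/2)·(-9/2−0) + 9·(0−(-8)) + 6·(-8−(-9/2))) = ½·(135/4 + 72 − 21) = 339/8.
[MB_2B_3] = ½·((-21/10)·(-9/2−0) + 9·(0−(-31/30)) + 6·(-31/30−(-9/2))) = ½·(189/20 + 93/10 + 104/5) = 791/40, so the B_1-coordinate is (791/40)/(339/8) = 7/15.
[B_1MB_3] = ½·((-15/2)·(-31/30−0) + (-21/10)·(0−(-8)) + 6·(-8−(-31/30))) = ½·(31/4 − 84/5 − 209/5) = -1017/40, so the B_2-coordinate is -3/5.
[B_1B_2M] = ½·((-15/2)·(-9/2−(-31/30)) + 9·(-31/30−(-8)) + (-21/10)·(-8−(-9/2))) = ½·(26 + 627/10 + 147/20) = 1921/40, so the B_3-coordinate is 17/15.

(7/15, -3/5, 17/15)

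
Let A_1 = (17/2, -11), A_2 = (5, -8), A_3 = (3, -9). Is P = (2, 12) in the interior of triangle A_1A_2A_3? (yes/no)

no

Barycentric coordinates of P: (-86/19, 227/19, -122/19).
The three coordinates are negative, positive, negative; a point is interior exactly when all three are positive.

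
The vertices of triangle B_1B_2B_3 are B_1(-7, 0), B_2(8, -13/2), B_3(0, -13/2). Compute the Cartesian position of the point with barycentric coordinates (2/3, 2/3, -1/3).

(2/3, -13/6)

M = (2/3)·B_1 + (2/3)·B_2 + (-1/3)·B_3.
x-coordinate: (2/3)·(-7) + (2/3)·8 + (-1/3)·0 = 2/3.
y-coordinate: (2/3)·0 + (2/3)·(-13/2) + (-1/3)·(-13/2) = -13/6.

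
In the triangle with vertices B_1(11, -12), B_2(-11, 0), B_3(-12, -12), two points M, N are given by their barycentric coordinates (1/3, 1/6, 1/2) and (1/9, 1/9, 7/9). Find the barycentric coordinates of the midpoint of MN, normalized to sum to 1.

(2/9, 5/36, 23/36)

Since both coordinate triples sum to 1, the midpoint's barycentrics are the componentwise average.
(1/3+1/9)/2 = 2/9; similarly 5/36 and 23/36.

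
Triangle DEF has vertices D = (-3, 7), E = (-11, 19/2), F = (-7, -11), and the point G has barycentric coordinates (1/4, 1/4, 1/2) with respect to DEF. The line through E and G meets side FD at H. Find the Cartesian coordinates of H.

Line EG meets FD where the E-coordinate vanishes; zeroing G's E-weight and renormalizing leaves F, D-weights 1/2 : 1/4 → (2/3, 1/3).
So H = (2/3)·F + (1/3)·D = (-17/3, -5).

(-17/3, -5)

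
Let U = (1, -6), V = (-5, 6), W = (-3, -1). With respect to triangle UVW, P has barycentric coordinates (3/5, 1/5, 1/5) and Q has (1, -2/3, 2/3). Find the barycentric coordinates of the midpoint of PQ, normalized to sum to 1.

Since both coordinate triples sum to 1, the midpoint's barycentrics are the componentwise average.
(3/5+1)/2 = 4/5; similarly -7/30 and 13/30.

(4/5, -7/30, 13/30)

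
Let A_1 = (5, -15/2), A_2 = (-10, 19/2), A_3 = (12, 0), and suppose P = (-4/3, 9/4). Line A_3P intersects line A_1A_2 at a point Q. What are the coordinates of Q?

(-4, 27/10)

Barycentric coordinates of P with respect to A_1A_2A_3: (1/3, 1/2, 1/6).
On side A_1A_2 the A_3-coordinate is zero; dropping P's A_3-weight 1/6 and renormalizing the remaining 1/3 : 1/2 gives weights 2/5, 3/5 on A_1, A_2.
Q = (2/5)·(5, -15/2) + (3/5)·(-10, 19/2) = (-4, 27/10).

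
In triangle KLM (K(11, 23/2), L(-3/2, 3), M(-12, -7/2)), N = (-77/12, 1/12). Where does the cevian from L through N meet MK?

(-37/5, -1/2)

Barycentric coordinates of N with respect to KLM: (1/6, 1/6, 2/3).
On side MK the L-coordinate is zero; dropping N's L-weight 1/6 and renormalizing the remaining 2/3 : 1/6 gives weights 4/5, 1/5 on M, K.
J = (4/5)·(-12, -7/2) + (1/5)·(11, 23/2) = (-37/5, -1/2).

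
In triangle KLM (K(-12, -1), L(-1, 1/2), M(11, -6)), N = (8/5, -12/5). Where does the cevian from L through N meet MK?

Barycentric coordinates of N with respect to KLM: (1/5, 2/5, 2/5).
On side MK the L-coordinate is zero; dropping N's L-weight 2/5 and renormalizing the remaining 2/5 : 1/5 gives weights 2/3, 1/3 on M, K.
J = (2/3)·(11, -6) + (1/3)·(-12, -1) = (10/3, -13/3).

(10/3, -13/3)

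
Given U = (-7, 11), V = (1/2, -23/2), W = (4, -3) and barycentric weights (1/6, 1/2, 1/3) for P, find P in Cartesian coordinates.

(5/12, -59/12)

P = (1/6)·U + (1/2)·V + (1/3)·W.
x-coordinate: (1/6)·(-7) + (1/2)·(1/2) + (1/3)·4 = 5/12.
y-coordinate: (1/6)·11 + (1/2)·(-23/2) + (1/3)·(-3) = -59/12.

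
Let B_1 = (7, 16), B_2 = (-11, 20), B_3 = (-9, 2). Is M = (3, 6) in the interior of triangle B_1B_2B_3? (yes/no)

no

Barycentric coordinates of M: (56/79, -26/79, 49/79).
The three coordinates are positive, negative, positive; a point is interior exactly when all three are positive.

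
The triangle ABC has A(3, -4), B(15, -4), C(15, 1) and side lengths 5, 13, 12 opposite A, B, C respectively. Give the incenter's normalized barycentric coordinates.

(1/6, 13/30, 2/5)

The incenter has barycentric coordinates proportional to the opposite side lengths: (5 : 13 : 12).
Normalizing by 5+13+12 = 30 gives (1/6, 13/30, 2/5).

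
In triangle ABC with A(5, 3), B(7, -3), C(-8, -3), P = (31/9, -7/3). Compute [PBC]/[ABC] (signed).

1/9

[ABC] = ½·(5·(-3−(-3)) + 7·(-3−3) + (-8)·(3−(-3))) = ½·(0 − 42 − 48) = -45.
[PBC] = ½·((31/9)·(-3−(-3)) + 7·(-3−(-7/3)) + (-8)·(-7/3−(-3))) = ½·(0 − 14/3 − 16/3) = -5, so the ratio is (-5)/(-45) = 1/9.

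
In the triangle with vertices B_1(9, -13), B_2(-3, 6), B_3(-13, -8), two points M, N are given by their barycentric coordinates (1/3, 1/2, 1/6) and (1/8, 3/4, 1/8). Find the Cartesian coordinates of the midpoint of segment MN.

Barycentric coordinates of the midpoint are the average: (11/48, 5/8, 7/48).
Converting: (11/48)·B_1 + (5/8)·B_2 + (7/48)·B_3 = (-41/24, -19/48).

(-41/24, -19/48)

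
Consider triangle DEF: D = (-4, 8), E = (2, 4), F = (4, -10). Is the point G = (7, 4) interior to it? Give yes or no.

no

Barycentric coordinates of G: (-35/38, 83/38, -5/19).
The three coordinates are negative, positive, negative; a point is interior exactly when all three are positive.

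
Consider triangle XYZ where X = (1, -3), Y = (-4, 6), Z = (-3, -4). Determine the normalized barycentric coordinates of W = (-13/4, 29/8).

(1/8, 3/4, 1/8)

Signed area of the reference triangle: [XYZ] = ½·(1·(6−(-4)) + (-4)·(-4−(-3)) + (-3)·(-3−6)) = ½·(10 + 4 + 27) = 41/2.
[WYZ] = ½·((-13/4)·(6−(-4)) + (-4)·(-4−(29/8)) + (-3)·(29/8−6)) = ½·(-65/2 + 61/2 + 57/8) = 41/16, so the X-coordinate is (41/16)/(41/2) = 1/8.
[XWZ] = ½·(1·(29/8−(-4)) + (-13/4)·(-4−(-3)) + (-3)·(-3−(29/8))) = ½·(61/8 + 13/4 + 159/8) = 123/8, so the Y-coordinate is 3/4.
[XYW] = ½·(1·(6−(29/8)) + (-4)·(29/8−(-3)) + (-13/4)·(-3−6)) = ½·(19/8 − 53/2 + 117/4) = 41/16, so the Z-coordinate is 1/8.
Check: 1/8 + 3/4 + 1/8 = 1.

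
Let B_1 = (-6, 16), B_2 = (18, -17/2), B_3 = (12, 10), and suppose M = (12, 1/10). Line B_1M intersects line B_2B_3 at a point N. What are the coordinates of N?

Barycentric coordinates of M with respect to B_1B_2B_3: (1/5, 3/5, 1/5).
On side B_2B_3 the B_1-coordinate is zero; dropping M's B_1-weight 1/5 and renormalizing the remaining 3/5 : 1/5 gives weights 3/4, 1/4 on B_2, B_3.
N = (3/4)·(18, -17/2) + (1/4)·(12, 10) = (33/2, -31/8).

(33/2, -31/8)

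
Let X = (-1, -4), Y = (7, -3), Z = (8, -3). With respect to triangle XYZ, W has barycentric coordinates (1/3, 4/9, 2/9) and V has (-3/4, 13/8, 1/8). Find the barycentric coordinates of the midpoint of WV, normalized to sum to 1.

Since both coordinate triples sum to 1, the midpoint's barycentrics are the componentwise average.
(1/3+-3/4)/2 = -5/24; similarly 149/144 and 25/144.

(-5/24, 149/144, 25/144)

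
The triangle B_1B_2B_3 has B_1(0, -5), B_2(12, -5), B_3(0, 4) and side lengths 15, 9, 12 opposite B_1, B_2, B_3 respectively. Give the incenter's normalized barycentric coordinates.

(5/12, 1/4, 1/3)

The incenter has barycentric coordinates proportional to the opposite side lengths: (15 : 9 : 12).
Normalizing by 15+9+12 = 36 gives (5/12, 1/4, 1/3).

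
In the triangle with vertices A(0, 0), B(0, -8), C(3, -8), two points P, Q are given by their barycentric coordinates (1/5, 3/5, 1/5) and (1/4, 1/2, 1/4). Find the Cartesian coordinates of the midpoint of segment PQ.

Barycentric coordinates of the midpoint are the average: (9/40, 11/20, 9/40).
Converting: (9/40)·A + (11/20)·B + (9/40)·C = (27/40, -31/5).

(27/40, -31/5)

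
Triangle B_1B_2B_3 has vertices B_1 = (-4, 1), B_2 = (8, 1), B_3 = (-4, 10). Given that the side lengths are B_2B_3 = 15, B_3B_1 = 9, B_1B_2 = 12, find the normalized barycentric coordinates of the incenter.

The incenter has barycentric coordinates proportional to the opposite side lengths: (15 : 9 : 12).
Normalizing by 15+9+12 = 36 gives (5/12, 1/4, 1/3).

(5/12, 1/4, 1/3)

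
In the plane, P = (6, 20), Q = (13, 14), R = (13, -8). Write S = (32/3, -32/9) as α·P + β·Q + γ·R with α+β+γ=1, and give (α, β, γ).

Signed area of the reference triangle: [PQR] = ½·(6·(14−(-8)) + 13·(-8−20) + 13·(20−14)) = ½·(132 − 364 + 78) = -77.
[SQR] = ½·((32/3)·(14−(-8)) + 13·(-8−(-32/9)) + 13·(-32/9−14)) = ½·(704/3 − 520/9 − 2054/9) = -77/3, so the P-coordinate is (-77/3)/(-77) = 1/3.
[PSR] = ½·(6·(-32/9−(-8)) + (32/3)·(-8−20) + 13·(20−(-32/9))) = ½·(80/3 − 896/3 + 2756/9) = 154/9, so the Q-coordinate is -2/9.
[PQS] = ½·(6·(14−(-32/9)) + 13·(-32/9−20) + (32/3)·(20−14)) = ½·(316/3 − 2756/9 + 64) = -616/9, so the R-coordinate is 8/9.
Check: 1/3 − 2/9 + 8/9 = 1.

(1/3, -2/9, 8/9)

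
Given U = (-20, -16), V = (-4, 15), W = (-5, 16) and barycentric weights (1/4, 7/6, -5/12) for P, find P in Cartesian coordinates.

(-91/12, 41/6)

P = (1/4)·U + (7/6)·V + (-5/12)·W.
x-coordinate: (1/4)·(-20) + (7/6)·(-4) + (-5/12)·(-5) = -91/12.
y-coordinate: (1/4)·(-16) + (7/6)·15 + (-5/12)·16 = 41/6.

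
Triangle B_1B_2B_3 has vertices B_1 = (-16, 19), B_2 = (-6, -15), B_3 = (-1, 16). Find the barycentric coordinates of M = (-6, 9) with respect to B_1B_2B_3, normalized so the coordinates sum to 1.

(1/4, 1/4, 1/2)

Signed area of the reference triangle: [B_1B_2B_3] = ½·((-16)·(-15−16) + (-6)·(16−19) + (-1)·(19−(-15))) = ½·(496 + 18 − 34) = 240.
[MB_2B_3] = ½·((-6)·(-15−16) + (-6)·(16−9) + (-1)·(9−(-15))) = ½·(186 − 42 − 24) = 60, so the B_1-coordinate is 60/240 = 1/4.
[B_1MB_3] = ½·((-16)·(9−16) + (-6)·(16−19) + (-1)·(19−9)) = ½·(112 + 18 − 10) = 60, so the B_2-coordinate is 1/4.
[B_1B_2M] = ½·((-16)·(-15−9) + (-6)·(9−19) + (-6)·(19−(-15))) = ½·(384 + 60 − 204) = 120, so the B_3-coordinate is 1/2.
Check: 1/4 + 1/4 + 1/2 = 1.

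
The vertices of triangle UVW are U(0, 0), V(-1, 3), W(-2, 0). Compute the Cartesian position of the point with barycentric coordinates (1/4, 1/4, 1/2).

P = (1/4)·U + (1/4)·V + (1/2)·W.
x-coordinate: (1/4)·0 + (1/4)·(-1) + (1/2)·(-2) = -5/4.
y-coordinate: (1/4)·0 + (1/4)·3 + (1/2)·0 = 3/4.

(-5/4, 3/4)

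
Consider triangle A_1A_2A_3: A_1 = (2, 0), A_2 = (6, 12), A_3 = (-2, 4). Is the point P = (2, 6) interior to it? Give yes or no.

Barycentric coordinates of P: (1/4, 3/8, 3/8).
The three coordinates are positive, positive, positive; a point is interior exactly when all three are positive.

yes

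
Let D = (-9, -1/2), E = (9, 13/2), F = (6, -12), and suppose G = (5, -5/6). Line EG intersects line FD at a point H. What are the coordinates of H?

(1, -49/6)

Barycentric coordinates of G with respect to DEF: (1/6, 1/2, 1/3).
On side FD the E-coordinate is zero; dropping G's E-weight 1/2 and renormalizing the remaining 1/3 : 1/6 gives weights 2/3, 1/3 on F, D.
H = (2/3)·(6, -12) + (1/3)·(-9, -1/2) = (1, -49/6).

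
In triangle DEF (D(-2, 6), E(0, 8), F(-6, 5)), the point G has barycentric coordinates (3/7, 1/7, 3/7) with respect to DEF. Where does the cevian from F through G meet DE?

(-3/2, 13/2)

Line FG meets DE where the F-coordinate vanishes; zeroing G's F-weight and renormalizing leaves D, E-weights 3/7 : 1/7 → (3/4, 1/4).
So H = (3/4)·D + (1/4)·E = (-3/2, 13/2).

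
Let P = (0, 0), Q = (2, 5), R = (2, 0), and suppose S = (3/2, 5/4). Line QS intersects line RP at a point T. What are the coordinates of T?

Barycentric coordinates of S with respect to PQR: (1/4, 1/4, 1/2).
On side RP the Q-coordinate is zero; dropping S's Q-weight 1/4 and renormalizing the remaining 1/2 : 1/4 gives weights 2/3, 1/3 on R, P.
T = (2/3)·(2, 0) + (1/3)·(0, 0) = (4/3, 0).

(4/3, 0)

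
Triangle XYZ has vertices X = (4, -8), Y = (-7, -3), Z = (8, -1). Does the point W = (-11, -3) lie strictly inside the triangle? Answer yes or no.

no

Barycentric coordinates of W: (-8/97, 125/97, -20/97).
The three coordinates are negative, positive, negative; a point is interior exactly when all three are positive.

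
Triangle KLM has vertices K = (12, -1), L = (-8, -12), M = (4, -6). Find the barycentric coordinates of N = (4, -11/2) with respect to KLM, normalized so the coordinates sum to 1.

Signed area of the reference triangle: [KLM] = ½·(12·(-12−(-6)) + (-8)·(-6−(-1)) + 4·(-1−(-12))) = ½·(-72 + 40 + 44) = 6.
[NLM] = ½·(4·(-12−(-6)) + (-8)·(-6−(-11/2)) + 4·(-11/2−(-12))) = ½·(-24 + 4 + 26) = 3, so the K-coordinate is 3/6 = 1/2.
[KNM] = ½·(12·(-11/2−(-6)) + 4·(-6−(-1)) + 4·(-1−(-11/2))) = ½·(6 − 20 + 18) = 2, so the L-coordinate is 1/3.
[KLN] = ½·(12·(-12−(-11/2)) + (-8)·(-11/2−(-1)) + 4·(-1−(-12))) = ½·(-78 + 36 + 44) = 1, so the M-coordinate is 1/6.

(1/2, 1/3, 1/6)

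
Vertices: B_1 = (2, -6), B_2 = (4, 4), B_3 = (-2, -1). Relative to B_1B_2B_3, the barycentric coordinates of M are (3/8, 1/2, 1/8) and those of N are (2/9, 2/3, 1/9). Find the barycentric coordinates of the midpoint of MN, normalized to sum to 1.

(43/144, 7/12, 17/144)

Since both coordinate triples sum to 1, the midpoint's barycentrics are the componentwise average.
(3/8+2/9)/2 = 43/144; similarly 7/12 and 17/144.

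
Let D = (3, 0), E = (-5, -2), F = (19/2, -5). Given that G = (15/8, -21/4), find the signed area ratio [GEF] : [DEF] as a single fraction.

-1/2

[DEF] = ½·(3·(-2−(-5)) + (-5)·(-5−0) + (19/2)·(0−(-2))) = ½·(9 + 25 + 19) = 53/2.
[GEF] = ½·((15/8)·(-2−(-5)) + (-5)·(-5−(-21/4)) + (19/2)·(-21/4−(-2))) = ½·(45/8 − 5/4 − 247/8) = -53/4, so the ratio is (-53/4)/(53/2) = -1/2.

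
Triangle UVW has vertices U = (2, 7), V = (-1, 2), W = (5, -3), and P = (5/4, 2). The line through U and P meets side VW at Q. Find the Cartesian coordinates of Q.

Barycentric coordinates of P with respect to UVW: (1/4, 1/2, 1/4).
On side VW the U-coordinate is zero; dropping P's U-weight 1/4 and renormalizing the remaining 1/2 : 1/4 gives weights 2/3, 1/3 on V, W.
Q = (2/3)·(-1, 2) + (1/3)·(5, -3) = (1, 1/3).

(1, 1/3)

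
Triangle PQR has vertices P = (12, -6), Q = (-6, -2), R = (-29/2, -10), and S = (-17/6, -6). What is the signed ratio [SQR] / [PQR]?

1/3

[PQR] = ½·(12·(-2−(-10)) + (-6)·(-10−(-6)) + (-29/2)·(-6−(-2))) = ½·(96 + 24 + 58) = 89.
[SQR] = ½·((-17/6)·(-2−(-10)) + (-6)·(-10−(-6)) + (-29/2)·(-6−(-2))) = ½·(-68/3 + 24 + 58) = 89/3, so the ratio is (89/3)/89 = 1/3.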